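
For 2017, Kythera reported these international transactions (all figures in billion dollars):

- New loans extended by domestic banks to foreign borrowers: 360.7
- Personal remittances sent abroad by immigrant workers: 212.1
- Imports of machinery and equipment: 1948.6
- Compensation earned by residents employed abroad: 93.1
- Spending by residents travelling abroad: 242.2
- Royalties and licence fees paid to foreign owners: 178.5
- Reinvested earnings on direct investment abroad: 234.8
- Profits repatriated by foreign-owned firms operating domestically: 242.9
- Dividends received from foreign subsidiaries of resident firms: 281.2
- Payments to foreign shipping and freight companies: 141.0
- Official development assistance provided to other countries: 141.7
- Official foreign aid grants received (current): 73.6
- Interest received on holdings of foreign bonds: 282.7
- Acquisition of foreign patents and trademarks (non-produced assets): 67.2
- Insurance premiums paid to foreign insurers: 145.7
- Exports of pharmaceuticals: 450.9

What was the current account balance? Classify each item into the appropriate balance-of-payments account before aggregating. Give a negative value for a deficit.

-1836.4

Goods: -1948.6 + 450.9 = -1497.7
Services: -141.0 - 178.5 - 145.7 - 242.2 = -707.4
Primary income: 93.1 - 242.9 + 234.8 + 282.7 + 281.2 = 648.9
Secondary income: -212.1 + 73.6 - 141.7 = -280.2
Current account = (-1497.7) + (-707.4) + 648.9 + (-280.2) = -1836.4
(Excluded from the current account — financial account: new loans extended by domestic banks to foreign borrowers 360.7; capital account: acquisition of foreign patents and trademarks (non-produced assets) 67.2.)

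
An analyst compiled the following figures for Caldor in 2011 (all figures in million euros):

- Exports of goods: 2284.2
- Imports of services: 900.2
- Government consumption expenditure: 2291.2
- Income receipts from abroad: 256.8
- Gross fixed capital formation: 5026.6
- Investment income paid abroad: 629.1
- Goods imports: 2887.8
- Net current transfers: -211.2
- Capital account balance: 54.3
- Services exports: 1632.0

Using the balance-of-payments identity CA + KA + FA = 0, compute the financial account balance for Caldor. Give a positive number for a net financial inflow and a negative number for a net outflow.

401.0

Goods balance = 2284.2 - 2887.8 = -603.6
Services balance = 1632.0 - 900.2 = 731.8
Trade balance (goods + services) = -603.6 + 731.8 = 128.2
Net primary income = 256.8 - 629.1 = -372.3
Net secondary income = -211.2
Current account = 128.2 + (-372.3) + (-211.2) = -455.3
Financial account = -(-455.3 + 54.3) = 401.0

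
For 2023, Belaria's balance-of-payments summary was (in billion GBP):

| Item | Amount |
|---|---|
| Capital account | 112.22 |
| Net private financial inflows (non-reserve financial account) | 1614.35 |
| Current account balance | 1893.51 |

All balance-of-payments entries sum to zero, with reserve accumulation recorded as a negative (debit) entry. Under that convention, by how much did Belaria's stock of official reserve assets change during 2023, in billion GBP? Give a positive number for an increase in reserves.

3620.08

Official reserve transactions balance = -(1893.51 + 112.22 + 1614.35) = -3620.08
An accumulation of reserves is recorded as a debit (negative entry), so the change in the stock of reserves is the negative of that balance.
Change in official reserves = -(-3620.08) = 3620.08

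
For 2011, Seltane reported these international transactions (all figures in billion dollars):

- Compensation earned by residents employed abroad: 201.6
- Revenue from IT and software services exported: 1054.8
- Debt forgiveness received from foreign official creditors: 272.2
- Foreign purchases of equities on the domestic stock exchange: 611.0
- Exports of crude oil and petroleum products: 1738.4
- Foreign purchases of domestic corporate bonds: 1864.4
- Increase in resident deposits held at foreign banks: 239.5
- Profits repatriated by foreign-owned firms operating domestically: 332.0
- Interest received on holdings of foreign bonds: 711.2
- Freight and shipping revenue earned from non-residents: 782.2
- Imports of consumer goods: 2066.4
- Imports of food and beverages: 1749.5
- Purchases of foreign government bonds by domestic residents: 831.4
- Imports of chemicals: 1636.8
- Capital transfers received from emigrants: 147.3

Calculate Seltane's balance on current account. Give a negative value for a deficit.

-1296.5

Goods: -1749.5 - 1636.8 - 2066.4 + 1738.4 = -3714.3
Services: 782.2 + 1054.8 = 1837.0
Primary income: 711.2 - 332.0 + 201.6 = 580.8
Current account = (-3714.3) + 1837.0 + 580.8 = -1296.5
(Excluded from the current account — capital account: debt forgiveness received from foreign official creditors 272.2, capital transfers received from emigrants 147.3; financial account: foreign purchases of equities on the domestic stock exchange 611.0, foreign purchases of domestic corporate bonds 1864.4, increase in resident deposits held at foreign banks 239.5, purchases of foreign government bonds by domestic residents 831.4.)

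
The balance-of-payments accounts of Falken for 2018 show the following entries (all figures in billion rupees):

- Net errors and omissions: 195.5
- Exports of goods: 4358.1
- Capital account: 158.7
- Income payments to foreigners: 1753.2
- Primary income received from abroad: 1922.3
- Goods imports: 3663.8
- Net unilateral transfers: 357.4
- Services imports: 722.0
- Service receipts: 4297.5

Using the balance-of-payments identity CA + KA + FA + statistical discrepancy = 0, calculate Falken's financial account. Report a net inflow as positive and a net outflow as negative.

Goods balance = 4358.1 - 3663.8 = 694.3
Services balance = 4297.5 - 722.0 = 3575.5
Trade balance (goods + services) = 694.3 + 3575.5 = 4269.8
Net primary income = 1922.3 - 1753.2 = 169.1
Net secondary income = 357.4
Current account = 4269.8 + 169.1 + 357.4 = 4796.3
Financial account = -(4796.3 + 158.7 + 195.5) = -5150.5

-5150.5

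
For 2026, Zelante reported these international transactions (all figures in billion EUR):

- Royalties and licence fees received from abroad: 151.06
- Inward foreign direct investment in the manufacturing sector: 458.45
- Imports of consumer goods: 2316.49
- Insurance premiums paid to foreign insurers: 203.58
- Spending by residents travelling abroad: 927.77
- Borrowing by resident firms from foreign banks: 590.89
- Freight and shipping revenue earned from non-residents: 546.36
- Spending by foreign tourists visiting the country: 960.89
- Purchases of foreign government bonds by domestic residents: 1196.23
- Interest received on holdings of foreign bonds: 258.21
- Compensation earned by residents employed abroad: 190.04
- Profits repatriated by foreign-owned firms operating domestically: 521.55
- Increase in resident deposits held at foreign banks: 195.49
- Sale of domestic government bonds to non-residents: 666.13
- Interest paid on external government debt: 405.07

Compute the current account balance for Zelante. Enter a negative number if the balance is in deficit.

-2267.90

Goods: -2316.49
Services: -927.77 + 151.06 + 960.89 + 546.36 - 203.58 = 526.96
Primary income: 190.04 - 521.55 - 405.07 + 258.21 = -478.37
Current account = (-2316.49) + 526.96 + (-478.37) = -2267.90
(Excluded from the current account — financial account: inward foreign direct investment in the manufacturing sector 458.45, borrowing by resident firms from foreign banks 590.89, purchases of foreign government bonds by domestic residents 1196.23, increase in resident deposits held at foreign banks 195.49, sale of domestic government bonds to non-residents 666.13.)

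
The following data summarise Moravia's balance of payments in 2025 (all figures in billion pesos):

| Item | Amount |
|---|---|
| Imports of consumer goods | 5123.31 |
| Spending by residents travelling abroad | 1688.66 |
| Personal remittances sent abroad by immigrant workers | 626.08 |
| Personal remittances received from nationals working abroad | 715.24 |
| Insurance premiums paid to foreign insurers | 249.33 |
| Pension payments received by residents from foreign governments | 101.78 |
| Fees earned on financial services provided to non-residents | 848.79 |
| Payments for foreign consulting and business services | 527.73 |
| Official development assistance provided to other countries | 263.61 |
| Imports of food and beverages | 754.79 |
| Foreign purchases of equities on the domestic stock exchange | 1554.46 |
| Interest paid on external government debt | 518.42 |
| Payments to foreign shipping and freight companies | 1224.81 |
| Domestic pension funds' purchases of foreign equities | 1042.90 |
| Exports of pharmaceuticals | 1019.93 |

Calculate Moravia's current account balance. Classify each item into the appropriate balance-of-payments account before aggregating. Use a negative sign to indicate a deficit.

Goods: -5123.31 + 1019.93 - 754.79 = -4858.17
Services: -1688.66 - 1224.81 - 527.73 + 848.79 - 249.33 = -2841.74
Primary income: -518.42
Secondary income: 101.78 + 715.24 - 626.08 - 263.61 = -72.67
Current account = (-4858.17) + (-2841.74) + (-518.42) + (-72.67) = -8291.00
(Excluded from the current account — financial account: foreign purchases of equities on the domestic stock exchange 1554.46, domestic pension funds' purchases of foreign equities 1042.90.)

-8291.00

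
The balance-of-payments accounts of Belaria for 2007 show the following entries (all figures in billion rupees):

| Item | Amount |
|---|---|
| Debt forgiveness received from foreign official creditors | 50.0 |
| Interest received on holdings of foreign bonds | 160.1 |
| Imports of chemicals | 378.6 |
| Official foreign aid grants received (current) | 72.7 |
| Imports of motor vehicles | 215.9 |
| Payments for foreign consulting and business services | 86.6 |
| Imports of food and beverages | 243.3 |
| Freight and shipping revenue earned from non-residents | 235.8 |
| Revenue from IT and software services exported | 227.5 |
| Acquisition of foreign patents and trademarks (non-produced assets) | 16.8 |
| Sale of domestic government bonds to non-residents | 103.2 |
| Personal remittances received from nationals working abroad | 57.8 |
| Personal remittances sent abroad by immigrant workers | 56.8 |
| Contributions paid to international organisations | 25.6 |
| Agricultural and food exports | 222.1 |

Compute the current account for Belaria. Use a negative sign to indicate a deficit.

Goods: -243.3 + 222.1 - 378.6 - 215.9 = -615.7
Services: 235.8 - 86.6 + 227.5 = 376.7
Primary income: 160.1
Secondary income: -56.8 + 72.7 - 25.6 + 57.8 = 48.1
Current account = (-615.7) + 376.7 + 160.1 + 48.1 = -30.8
(Excluded from the current account — capital account: debt forgiveness received from foreign official creditors 50.0, acquisition of foreign patents and trademarks (non-produced assets) 16.8; financial account: sale of domestic government bonds to non-residents 103.2.)

-30.8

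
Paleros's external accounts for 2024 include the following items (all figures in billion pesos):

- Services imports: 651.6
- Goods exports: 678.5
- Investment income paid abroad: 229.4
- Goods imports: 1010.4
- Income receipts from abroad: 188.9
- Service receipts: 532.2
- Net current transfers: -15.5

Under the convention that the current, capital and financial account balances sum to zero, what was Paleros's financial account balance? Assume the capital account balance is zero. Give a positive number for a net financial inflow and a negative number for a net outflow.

507.3

Goods balance = 678.5 - 1010.4 = -331.9
Services balance = 532.2 - 651.6 = -119.4
Trade balance (goods + services) = -331.9 + (-119.4) = -451.3
Net primary income = 188.9 - 229.4 = -40.5
Net secondary income = -15.5
Current account = -451.3 + (-40.5) + (-15.5) = -507.3
Financial account = -(-507.3) = 507.3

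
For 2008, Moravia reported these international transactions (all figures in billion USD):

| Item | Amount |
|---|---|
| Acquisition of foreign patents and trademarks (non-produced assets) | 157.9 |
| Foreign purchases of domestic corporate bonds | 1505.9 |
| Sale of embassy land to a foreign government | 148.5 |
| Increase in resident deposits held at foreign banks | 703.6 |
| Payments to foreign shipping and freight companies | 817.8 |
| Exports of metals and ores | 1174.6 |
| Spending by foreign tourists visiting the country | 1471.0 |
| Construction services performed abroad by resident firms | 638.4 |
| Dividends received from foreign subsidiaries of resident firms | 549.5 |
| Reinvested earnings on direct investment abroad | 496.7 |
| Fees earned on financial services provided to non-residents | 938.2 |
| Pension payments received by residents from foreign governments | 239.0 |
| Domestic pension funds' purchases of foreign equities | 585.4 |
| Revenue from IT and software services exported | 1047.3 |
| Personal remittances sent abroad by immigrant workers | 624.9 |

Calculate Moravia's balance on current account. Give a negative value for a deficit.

5112.0

Goods: 1174.6
Services: -817.8 + 638.4 + 1471.0 + 1047.3 + 938.2 = 3277.1
Primary income: 549.5 + 496.7 = 1046.2
Secondary income: -624.9 + 239.0 = -385.9
Current account = 1174.6 + 3277.1 + 1046.2 + (-385.9) = 5112.0
(Excluded from the current account — capital account: acquisition of foreign patents and trademarks (non-produced assets) 157.9, sale of embassy land to a foreign government 148.5; financial account: foreign purchases of domestic corporate bonds 1505.9, increase in resident deposits held at foreign banks 703.6, domestic pension funds' purchases of foreign equities 585.4.)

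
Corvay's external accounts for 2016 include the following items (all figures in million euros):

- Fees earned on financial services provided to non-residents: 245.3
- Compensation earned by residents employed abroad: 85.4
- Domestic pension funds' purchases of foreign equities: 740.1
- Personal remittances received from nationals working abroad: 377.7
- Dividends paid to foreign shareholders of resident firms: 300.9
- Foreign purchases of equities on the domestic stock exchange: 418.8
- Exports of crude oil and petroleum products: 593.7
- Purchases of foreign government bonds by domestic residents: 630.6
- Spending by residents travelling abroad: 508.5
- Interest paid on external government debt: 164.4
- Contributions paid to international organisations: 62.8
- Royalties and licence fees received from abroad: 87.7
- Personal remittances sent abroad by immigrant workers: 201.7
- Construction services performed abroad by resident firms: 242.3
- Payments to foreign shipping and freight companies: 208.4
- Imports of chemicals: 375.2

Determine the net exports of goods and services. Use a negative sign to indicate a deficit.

Goods: -375.2 + 593.7 = 218.5
Services: -508.5 + 245.3 + 87.7 + 242.3 - 208.4 = -141.6
Trade balance = 218.5 + (-141.6) = 76.9
(Excluded from the trade balance — primary income: compensation earned by residents employed abroad 85.4, dividends paid to foreign shareholders of resident firms 300.9, interest paid on external government debt 164.4; financial account: domestic pension funds' purchases of foreign equities 740.1, foreign purchases of equities on the domestic stock exchange 418.8, purchases of foreign government bonds by domestic residents 630.6; secondary income: personal remittances received from nationals working abroad 377.7, contributions paid to international organisations 62.8, personal remittances sent abroad by immigrant workers 201.7.)

76.9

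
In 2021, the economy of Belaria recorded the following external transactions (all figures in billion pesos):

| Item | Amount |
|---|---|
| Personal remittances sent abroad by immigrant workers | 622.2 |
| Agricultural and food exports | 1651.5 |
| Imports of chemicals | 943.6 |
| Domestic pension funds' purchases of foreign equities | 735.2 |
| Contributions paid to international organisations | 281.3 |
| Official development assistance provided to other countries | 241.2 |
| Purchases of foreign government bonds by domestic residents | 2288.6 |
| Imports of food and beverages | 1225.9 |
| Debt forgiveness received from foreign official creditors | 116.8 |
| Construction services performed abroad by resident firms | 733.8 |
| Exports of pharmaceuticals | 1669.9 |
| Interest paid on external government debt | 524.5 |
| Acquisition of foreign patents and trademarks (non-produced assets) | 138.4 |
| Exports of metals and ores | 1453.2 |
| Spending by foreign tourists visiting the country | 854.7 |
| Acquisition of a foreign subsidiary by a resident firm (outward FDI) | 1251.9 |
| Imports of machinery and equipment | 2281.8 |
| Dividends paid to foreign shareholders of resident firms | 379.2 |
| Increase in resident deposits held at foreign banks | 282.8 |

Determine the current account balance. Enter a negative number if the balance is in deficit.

Goods: 1651.5 + 1669.9 - 943.6 - 2281.8 + 1453.2 - 1225.9 = 323.3
Services: 854.7 + 733.8 = 1588.5
Primary income: -524.5 - 379.2 = -903.7
Secondary income: -281.3 - 622.2 - 241.2 = -1144.7
Current account = 323.3 + 1588.5 + (-903.7) + (-1144.7) = -136.6
(Excluded from the current account — financial account: domestic pension funds' purchases of foreign equities 735.2, purchases of foreign government bonds by domestic residents 2288.6, acquisition of a foreign subsidiary by a resident firm (outward FDI) 1251.9, increase in resident deposits held at foreign banks 282.8; capital account: debt forgiveness received from foreign official creditors 116.8, acquisition of foreign patents and trademarks (non-produced assets) 138.4.)

-136.6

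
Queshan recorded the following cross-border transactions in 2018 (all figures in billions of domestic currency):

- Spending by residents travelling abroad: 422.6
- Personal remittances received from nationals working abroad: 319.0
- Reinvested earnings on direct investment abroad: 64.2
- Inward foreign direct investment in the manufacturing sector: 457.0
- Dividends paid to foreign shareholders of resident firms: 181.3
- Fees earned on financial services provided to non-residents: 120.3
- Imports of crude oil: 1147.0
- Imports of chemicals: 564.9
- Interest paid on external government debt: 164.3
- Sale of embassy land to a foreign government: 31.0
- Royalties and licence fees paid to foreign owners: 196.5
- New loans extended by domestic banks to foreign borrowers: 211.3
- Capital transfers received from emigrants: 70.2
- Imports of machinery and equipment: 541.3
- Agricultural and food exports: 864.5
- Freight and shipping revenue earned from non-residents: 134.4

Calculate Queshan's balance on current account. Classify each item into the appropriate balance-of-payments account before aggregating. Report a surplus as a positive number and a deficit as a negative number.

-1715.5

Goods: 864.5 - 564.9 - 1147.0 - 541.3 = -1388.7
Services: -196.5 + 134.4 - 422.6 + 120.3 = -364.4
Primary income: 64.2 - 181.3 - 164.3 = -281.4
Secondary income: 319.0
Current account = (-1388.7) + (-364.4) + (-281.4) + 319.0 = -1715.5
(Excluded from the current account — financial account: inward foreign direct investment in the manufacturing sector 457.0, new loans extended by domestic banks to foreign borrowers 211.3; capital account: sale of embassy land to a foreign government 31.0, capital transfers received from emigrants 70.2.)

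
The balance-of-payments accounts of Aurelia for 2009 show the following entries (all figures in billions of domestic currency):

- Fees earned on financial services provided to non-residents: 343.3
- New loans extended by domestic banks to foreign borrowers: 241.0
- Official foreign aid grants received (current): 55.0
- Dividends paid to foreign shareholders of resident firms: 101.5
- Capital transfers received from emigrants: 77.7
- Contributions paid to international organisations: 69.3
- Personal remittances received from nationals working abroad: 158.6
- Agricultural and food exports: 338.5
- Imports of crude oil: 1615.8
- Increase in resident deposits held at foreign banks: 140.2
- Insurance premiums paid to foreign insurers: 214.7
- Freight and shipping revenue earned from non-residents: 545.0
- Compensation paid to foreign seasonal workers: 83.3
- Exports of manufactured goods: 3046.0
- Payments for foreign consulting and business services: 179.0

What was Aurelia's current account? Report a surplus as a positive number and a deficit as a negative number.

2222.8

Goods: -1615.8 + 338.5 + 3046.0 = 1768.7
Services: -179.0 + 343.3 - 214.7 + 545.0 = 494.6
Primary income: -83.3 - 101.5 = -184.8
Secondary income: -69.3 + 158.6 + 55.0 = 144.3
Current account = 1768.7 + 494.6 + (-184.8) + 144.3 = 2222.8
(Excluded from the current account — financial account: new loans extended by domestic banks to foreign borrowers 241.0, increase in resident deposits held at foreign banks 140.2; capital account: capital transfers received from emigrants 77.7.)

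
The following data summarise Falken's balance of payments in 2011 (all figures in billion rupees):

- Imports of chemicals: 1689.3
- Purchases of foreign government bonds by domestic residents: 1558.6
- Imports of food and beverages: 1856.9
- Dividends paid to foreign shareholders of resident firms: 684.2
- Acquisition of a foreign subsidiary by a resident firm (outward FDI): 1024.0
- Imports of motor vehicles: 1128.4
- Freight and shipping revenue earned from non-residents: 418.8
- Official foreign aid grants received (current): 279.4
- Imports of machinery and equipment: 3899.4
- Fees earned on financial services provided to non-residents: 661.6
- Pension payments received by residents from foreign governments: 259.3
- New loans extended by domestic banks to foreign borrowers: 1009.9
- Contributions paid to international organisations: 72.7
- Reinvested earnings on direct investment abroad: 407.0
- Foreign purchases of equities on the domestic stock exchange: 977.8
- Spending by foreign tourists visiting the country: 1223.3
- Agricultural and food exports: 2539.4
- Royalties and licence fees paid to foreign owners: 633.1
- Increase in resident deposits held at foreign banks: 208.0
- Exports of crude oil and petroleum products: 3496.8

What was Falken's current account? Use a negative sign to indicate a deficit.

-678.4

Goods: -3899.4 + 3496.8 - 1128.4 - 1689.3 - 1856.9 + 2539.4 = -2537.8
Services: -633.1 + 418.8 + 661.6 + 1223.3 = 1670.6
Primary income: 407.0 - 684.2 = -277.2
Secondary income: -72.7 + 279.4 + 259.3 = 466.0
Current account = (-2537.8) + 1670.6 + (-277.2) + 466.0 = -678.4
(Excluded from the current account — financial account: purchases of foreign government bonds by domestic residents 1558.6, acquisition of a foreign subsidiary by a resident firm (outward FDI) 1024.0, new loans extended by domestic banks to foreign borrowers 1009.9, foreign purchases of equities on the domestic stock exchange 977.8, increase in resident deposits held at foreign banks 208.0.)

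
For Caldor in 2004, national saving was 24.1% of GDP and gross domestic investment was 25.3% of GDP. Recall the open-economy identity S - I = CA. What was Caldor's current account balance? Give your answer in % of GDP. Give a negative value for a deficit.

S - I = CA (net lending to the rest of the world).
CA = S - I = 24.1 - 25.3 = -1.2

-1.2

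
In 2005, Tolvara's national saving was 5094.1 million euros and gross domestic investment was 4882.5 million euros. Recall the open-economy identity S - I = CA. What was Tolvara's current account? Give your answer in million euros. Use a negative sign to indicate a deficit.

CA = S - I = 5094.1 - 4882.5 = 211.6

211.6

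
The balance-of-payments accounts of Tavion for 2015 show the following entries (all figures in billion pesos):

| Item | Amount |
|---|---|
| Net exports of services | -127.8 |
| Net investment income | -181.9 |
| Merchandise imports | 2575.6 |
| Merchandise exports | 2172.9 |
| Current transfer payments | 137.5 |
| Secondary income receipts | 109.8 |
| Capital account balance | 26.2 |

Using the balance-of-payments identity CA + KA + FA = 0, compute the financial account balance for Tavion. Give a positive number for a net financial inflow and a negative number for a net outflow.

713.9

Goods balance = 2172.9 - 2575.6 = -402.7
Services balance = -127.8
Trade balance (goods + services) = -402.7 + (-127.8) = -530.5
Net primary income = -181.9
Net secondary income = 109.8 - 137.5 = -27.7
Current account = -530.5 + (-181.9) + (-27.7) = -740.1
Financial account = -(-740.1 + 26.2) = 713.9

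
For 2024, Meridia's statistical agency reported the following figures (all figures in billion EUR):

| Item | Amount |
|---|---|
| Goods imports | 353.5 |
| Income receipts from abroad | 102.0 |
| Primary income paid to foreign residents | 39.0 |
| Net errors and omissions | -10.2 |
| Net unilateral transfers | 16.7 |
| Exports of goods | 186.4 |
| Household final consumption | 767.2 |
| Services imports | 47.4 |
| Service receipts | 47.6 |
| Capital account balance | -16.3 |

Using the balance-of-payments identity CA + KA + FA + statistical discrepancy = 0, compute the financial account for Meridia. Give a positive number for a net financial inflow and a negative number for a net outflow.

113.7

Goods balance = 186.4 - 353.5 = -167.1
Services balance = 47.6 - 47.4 = 0.2
Trade balance (goods + services) = -167.1 + 0.2 = -166.9
Net primary income = 102.0 - 39.0 = 63.0
Net secondary income = 16.7
Current account = -166.9 + 63.0 + 16.7 = -87.2
Financial account = -(-87.2 + (-16.3) + (-10.2)) = 113.7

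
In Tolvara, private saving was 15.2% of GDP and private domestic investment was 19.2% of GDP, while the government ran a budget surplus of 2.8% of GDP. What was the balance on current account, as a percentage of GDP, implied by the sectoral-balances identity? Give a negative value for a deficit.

-1.2

By the sectoral-balances identity, CA = (S_private - I) + (T - G).
Private balance = 15.2 - 19.2 = -4.0
Government balance (T - G) = 2.8
CA = -4.0 + 2.8 = -1.2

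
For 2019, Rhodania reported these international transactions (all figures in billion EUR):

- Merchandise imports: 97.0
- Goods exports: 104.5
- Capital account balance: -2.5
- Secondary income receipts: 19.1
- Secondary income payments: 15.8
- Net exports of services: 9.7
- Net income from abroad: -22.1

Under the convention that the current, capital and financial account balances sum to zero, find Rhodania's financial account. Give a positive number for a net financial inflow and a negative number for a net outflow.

4.1

Goods balance = 104.5 - 97.0 = 7.5
Services balance = 9.7
Trade balance (goods + services) = 7.5 + 9.7 = 17.2
Net primary income = -22.1
Net secondary income = 19.1 - 15.8 = 3.3
Current account = 17.2 + (-22.1) + 3.3 = -1.6
Financial account = -(-1.6 + (-2.5)) = 4.1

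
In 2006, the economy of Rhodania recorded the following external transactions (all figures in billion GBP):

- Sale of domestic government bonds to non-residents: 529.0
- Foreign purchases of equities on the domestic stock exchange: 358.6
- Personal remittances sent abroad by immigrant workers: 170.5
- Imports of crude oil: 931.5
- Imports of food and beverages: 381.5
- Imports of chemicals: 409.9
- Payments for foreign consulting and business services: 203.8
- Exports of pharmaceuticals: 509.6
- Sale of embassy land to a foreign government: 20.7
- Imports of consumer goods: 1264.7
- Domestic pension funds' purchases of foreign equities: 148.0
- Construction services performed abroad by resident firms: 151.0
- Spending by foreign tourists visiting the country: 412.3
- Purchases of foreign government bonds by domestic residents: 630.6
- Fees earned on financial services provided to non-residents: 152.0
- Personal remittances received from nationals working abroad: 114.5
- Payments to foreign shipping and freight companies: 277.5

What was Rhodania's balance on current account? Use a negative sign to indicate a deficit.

Goods: -1264.7 - 409.9 + 509.6 - 931.5 - 381.5 = -2478.0
Services: -203.8 - 277.5 + 412.3 + 151.0 + 152.0 = 234.0
Secondary income: 114.5 - 170.5 = -56.0
Current account = (-2478.0) + 234.0 + (-56.0) = -2300.0
(Excluded from the current account — financial account: sale of domestic government bonds to non-residents 529.0, foreign purchases of equities on the domestic stock exchange 358.6, domestic pension funds' purchases of foreign equities 148.0, purchases of foreign government bonds by domestic residents 630.6; capital account: sale of embassy land to a foreign government 20.7.)

-2300.0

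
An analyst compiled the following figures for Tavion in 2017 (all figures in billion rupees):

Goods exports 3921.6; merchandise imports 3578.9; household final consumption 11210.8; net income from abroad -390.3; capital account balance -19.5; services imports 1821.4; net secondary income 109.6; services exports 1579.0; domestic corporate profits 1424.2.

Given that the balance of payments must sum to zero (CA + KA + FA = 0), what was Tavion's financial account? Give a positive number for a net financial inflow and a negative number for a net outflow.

199.9

Goods balance = 3921.6 - 3578.9 = 342.7
Services balance = 1579.0 - 1821.4 = -242.4
Trade balance (goods + services) = 342.7 + (-242.4) = 100.3
Net primary income = -390.3
Net secondary income = 109.6
Current account = 100.3 + (-390.3) + 109.6 = -180.4
Financial account = -(-180.4 + (-19.5)) = 199.9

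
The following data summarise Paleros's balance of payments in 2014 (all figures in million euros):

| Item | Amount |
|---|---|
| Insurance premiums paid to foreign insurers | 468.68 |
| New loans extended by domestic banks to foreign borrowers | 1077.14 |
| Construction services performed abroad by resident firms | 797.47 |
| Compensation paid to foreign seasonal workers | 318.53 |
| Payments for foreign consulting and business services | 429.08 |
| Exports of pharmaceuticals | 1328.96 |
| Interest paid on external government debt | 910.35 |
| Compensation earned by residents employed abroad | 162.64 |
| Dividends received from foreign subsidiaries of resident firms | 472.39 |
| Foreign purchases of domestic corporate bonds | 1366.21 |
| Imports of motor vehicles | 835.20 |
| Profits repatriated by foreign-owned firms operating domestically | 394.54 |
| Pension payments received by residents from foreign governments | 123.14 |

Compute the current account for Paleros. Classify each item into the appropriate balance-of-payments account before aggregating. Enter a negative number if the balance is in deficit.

Goods: -835.20 + 1328.96 = 493.76
Services: 797.47 - 429.08 - 468.68 = -100.29
Primary income: 162.64 - 910.35 - 318.53 + 472.39 - 394.54 = -988.39
Secondary income: 123.14
Current account = 493.76 + (-100.29) + (-988.39) + 123.14 = -471.78
(Excluded from the current account — financial account: new loans extended by domestic banks to foreign borrowers 1077.14, foreign purchases of domestic corporate bonds 1366.21.)

-471.78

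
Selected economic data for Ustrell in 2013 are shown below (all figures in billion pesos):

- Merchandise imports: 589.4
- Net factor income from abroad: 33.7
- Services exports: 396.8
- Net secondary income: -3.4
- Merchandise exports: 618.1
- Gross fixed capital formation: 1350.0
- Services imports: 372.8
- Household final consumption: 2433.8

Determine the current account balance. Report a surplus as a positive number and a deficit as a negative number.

83.0

Goods balance = 618.1 - 589.4 = 28.7
Services balance = 396.8 - 372.8 = 24.0
Trade balance (goods + services) = 28.7 + 24.0 = 52.7
Net primary income = 33.7
Net secondary income = -3.4
Current account = 52.7 + 33.7 + (-3.4) = 83.0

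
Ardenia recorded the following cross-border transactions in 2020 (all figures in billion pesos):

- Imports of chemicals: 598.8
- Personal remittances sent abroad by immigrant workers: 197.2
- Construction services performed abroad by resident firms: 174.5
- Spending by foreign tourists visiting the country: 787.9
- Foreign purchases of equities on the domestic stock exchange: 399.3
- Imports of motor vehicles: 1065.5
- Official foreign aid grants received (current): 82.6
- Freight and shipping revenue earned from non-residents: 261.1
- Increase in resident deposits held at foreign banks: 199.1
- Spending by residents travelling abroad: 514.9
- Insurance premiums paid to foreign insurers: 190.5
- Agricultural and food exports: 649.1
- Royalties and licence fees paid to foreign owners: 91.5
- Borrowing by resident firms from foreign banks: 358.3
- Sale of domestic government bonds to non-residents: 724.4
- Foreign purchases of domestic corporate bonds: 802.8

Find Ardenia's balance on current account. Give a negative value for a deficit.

Goods: 649.1 - 1065.5 - 598.8 = -1015.2
Services: 787.9 - 514.9 - 190.5 + 174.5 + 261.1 - 91.5 = 426.6
Secondary income: 82.6 - 197.2 = -114.6
Current account = (-1015.2) + 426.6 + (-114.6) = -703.2
(Excluded from the current account — financial account: foreign purchases of equities on the domestic stock exchange 399.3, increase in resident deposits held at foreign banks 199.1, borrowing by resident firms from foreign banks 358.3, sale of domestic government bonds to non-residents 724.4, foreign purchases of domestic corporate bonds 802.8.)

-703.2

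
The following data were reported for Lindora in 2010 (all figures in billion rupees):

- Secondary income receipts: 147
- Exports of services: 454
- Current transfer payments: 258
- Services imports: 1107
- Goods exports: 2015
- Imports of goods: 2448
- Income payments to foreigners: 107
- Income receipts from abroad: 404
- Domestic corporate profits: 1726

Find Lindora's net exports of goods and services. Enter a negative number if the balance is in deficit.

-1086

Goods balance = 2015 - 2448 = -433
Services balance = 454 - 1107 = -653
Trade balance (goods + services) = -433 + (-653) = -1086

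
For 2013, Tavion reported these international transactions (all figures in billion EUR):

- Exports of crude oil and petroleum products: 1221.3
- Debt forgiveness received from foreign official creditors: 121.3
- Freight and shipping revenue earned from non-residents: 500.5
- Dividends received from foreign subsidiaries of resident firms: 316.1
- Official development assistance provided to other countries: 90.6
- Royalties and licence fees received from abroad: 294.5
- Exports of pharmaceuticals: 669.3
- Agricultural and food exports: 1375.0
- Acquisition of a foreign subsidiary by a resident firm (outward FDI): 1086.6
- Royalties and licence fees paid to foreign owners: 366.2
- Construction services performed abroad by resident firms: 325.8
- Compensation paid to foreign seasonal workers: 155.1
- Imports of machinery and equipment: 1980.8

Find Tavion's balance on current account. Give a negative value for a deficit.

2109.8

Goods: -1980.8 + 1375.0 + 1221.3 + 669.3 = 1284.8
Services: -366.2 + 325.8 + 500.5 + 294.5 = 754.6
Primary income: -155.1 + 316.1 = 161.0
Secondary income: -90.6
Current account = 1284.8 + 754.6 + 161.0 + (-90.6) = 2109.8
(Excluded from the current account — capital account: debt forgiveness received from foreign official creditors 121.3; financial account: acquisition of a foreign subsidiary by a resident firm (outward FDI) 1086.6.)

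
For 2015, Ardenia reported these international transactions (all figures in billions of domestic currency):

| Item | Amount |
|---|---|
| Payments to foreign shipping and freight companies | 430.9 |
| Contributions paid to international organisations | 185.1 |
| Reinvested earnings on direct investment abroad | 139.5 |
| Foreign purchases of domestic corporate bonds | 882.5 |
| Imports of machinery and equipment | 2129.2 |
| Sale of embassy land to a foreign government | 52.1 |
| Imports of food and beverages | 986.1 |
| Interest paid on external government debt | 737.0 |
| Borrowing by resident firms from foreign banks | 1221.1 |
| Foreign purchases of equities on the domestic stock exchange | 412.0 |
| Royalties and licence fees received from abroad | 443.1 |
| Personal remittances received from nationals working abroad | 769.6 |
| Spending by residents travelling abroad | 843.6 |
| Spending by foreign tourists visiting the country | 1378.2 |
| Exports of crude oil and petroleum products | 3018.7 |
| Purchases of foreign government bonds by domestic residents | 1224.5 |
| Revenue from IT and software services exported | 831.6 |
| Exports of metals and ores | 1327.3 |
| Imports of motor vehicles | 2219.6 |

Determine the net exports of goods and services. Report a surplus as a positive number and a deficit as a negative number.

389.5

Goods: 1327.3 - 986.1 - 2219.6 - 2129.2 + 3018.7 = -988.9
Services: 443.1 + 1378.2 + 831.6 - 843.6 - 430.9 = 1378.4
Trade balance = -988.9 + 1378.4 = 389.5
(Excluded from the trade balance — secondary income: contributions paid to international organisations 185.1, personal remittances received from nationals working abroad 769.6; primary income: reinvested earnings on direct investment abroad 139.5, interest paid on external government debt 737.0; financial account: foreign purchases of domestic corporate bonds 882.5, borrowing by resident firms from foreign banks 1221.1, foreign purchases of equities on the domestic stock exchange 412.0, purchases of foreign government bonds by domestic residents 1224.5; capital account: sale of embassy land to a foreign government 52.1.)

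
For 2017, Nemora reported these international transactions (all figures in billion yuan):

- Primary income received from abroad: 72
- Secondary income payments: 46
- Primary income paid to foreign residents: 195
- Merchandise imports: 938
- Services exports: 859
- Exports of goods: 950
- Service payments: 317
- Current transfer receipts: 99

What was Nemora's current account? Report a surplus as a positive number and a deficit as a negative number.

484

Goods balance = 950 - 938 = 12
Services balance = 859 - 317 = 542
Trade balance (goods + services) = 12 + 542 = 554
Net primary income = 72 - 195 = -123
Net secondary income = 99 - 46 = 53
Current account = 554 + (-123) + 53 = 484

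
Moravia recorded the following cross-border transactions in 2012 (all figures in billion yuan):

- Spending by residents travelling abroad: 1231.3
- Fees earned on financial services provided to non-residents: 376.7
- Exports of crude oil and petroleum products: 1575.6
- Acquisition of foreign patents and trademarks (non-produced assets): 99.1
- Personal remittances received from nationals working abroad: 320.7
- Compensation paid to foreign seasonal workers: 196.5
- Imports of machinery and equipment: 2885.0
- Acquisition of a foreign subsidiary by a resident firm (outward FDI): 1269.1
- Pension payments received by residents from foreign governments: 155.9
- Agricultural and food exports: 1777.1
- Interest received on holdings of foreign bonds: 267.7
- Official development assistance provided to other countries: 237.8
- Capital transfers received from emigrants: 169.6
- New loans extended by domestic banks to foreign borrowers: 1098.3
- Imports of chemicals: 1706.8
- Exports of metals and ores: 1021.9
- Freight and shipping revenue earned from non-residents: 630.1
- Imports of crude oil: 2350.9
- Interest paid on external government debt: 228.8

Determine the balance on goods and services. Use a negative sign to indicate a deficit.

-2792.6

Goods: 1777.1 - 2350.9 + 1575.6 - 2885.0 + 1021.9 - 1706.8 = -2568.1
Services: 630.1 + 376.7 - 1231.3 = -224.5
Trade balance = -2568.1 + (-224.5) = -2792.6
(Excluded from the trade balance — capital account: acquisition of foreign patents and trademarks (non-produced assets) 99.1, capital transfers received from emigrants 169.6; secondary income: personal remittances received from nationals working abroad 320.7, pension payments received by residents from foreign governments 155.9, official development assistance provided to other countries 237.8; primary income: compensation paid to foreign seasonal workers 196.5, interest received on holdings of foreign bonds 267.7, interest paid on external government debt 228.8; financial account: acquisition of a foreign subsidiary by a resident firm (outward FDI) 1269.1, new loans extended by domestic banks to foreign borrowers 1098.3.)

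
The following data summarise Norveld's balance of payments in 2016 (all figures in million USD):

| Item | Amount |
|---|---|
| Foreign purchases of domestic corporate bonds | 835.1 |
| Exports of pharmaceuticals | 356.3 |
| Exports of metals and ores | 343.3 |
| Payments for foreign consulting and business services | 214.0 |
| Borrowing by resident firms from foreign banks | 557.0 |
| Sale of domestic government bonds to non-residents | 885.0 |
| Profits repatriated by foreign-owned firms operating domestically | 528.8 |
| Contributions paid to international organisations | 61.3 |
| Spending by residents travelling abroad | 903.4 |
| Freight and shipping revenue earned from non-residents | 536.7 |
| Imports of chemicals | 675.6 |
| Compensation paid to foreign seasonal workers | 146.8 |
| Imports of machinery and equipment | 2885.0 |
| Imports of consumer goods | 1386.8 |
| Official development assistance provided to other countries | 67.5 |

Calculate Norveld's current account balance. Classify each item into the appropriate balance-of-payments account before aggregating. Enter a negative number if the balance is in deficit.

Goods: -2885.0 + 356.3 + 343.3 - 675.6 - 1386.8 = -4247.8
Services: -214.0 - 903.4 + 536.7 = -580.7
Primary income: -528.8 - 146.8 = -675.6
Secondary income: -67.5 - 61.3 = -128.8
Current account = (-4247.8) + (-580.7) + (-675.6) + (-128.8) = -5632.9
(Excluded from the current account — financial account: foreign purchases of domestic corporate bonds 835.1, borrowing by resident firms from foreign banks 557.0, sale of domestic government bonds to non-residents 885.0.)

-5632.9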